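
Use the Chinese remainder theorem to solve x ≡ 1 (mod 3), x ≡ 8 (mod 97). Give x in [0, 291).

202

Write x = 1 + 3·k. Then 3·k ≡ 8 − 1 ≡ 7 (mod 97).
Need 3⁻¹ mod 97. Extended Euclid on (97, 3):
97 = 32×3 + 1
3 = 3×1 + 0
Back-substitute:
1 = 97 − 32·3
3⁻¹ ≡ 65 (mod 97), so k ≡ 65·7 ≡ 67 (mod 97).
x = 1 + 3·67 = 202.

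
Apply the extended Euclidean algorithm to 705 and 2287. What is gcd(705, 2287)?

Repeated division:
2287 = 3×705 + 172
705 = 4×172 + 17
172 = 10×17 + 2
17 = 8×2 + 1
2 = 2×1 + 0
gcd(705, 2287) = 1.
Back-substituting:
1 = 17 − 8·2
1 = −8·172 + 81·17
1 = 81·705 − 332·172
1 = −332·2287 + 1077·705
So 1 = (-332)·2287 + (1077)·705.

1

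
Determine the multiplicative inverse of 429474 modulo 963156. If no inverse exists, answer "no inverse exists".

no inverse exists

Euclidean algorithm on 963156, 429474:
963156 = 2×429474 + 104208
429474 = 4×104208 + 12642
104208 = 8×12642 + 3072
12642 = 4×3072 + 354
3072 = 8×354 + 240
354 = 1×240 + 114
240 = 2×114 + 12
114 = 9×12 + 6
12 = 2×6 + 0
The gcd is 6, not 1, hence no inverse exists.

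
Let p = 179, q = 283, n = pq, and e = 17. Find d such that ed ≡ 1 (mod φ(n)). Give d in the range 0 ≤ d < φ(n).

φ(n) = (p−1)(q−1) = 178·282 = 50196.
Need d with 17·d ≡ 1 (mod 50196). Apply the extended Euclidean algorithm:
50196 = 2952×17 + 12
17 = 1×12 + 5
12 = 2×5 + 2
5 = 2×2 + 1
2 = 2×1 + 0
Back-substitute:
1 = 5 − 2·2
1 = −2·12 + 5·5
1 = 5·17 − 7·12
1 = −7·50196 + 20669·17
So 17·20669 ≡ 1 (mod 50196), hence d = 20669.

20669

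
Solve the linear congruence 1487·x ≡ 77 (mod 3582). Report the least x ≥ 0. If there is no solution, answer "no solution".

583

First find gcd(1487, 3582):
3582 = 2*1487 + 608
1487 = 2*608 + 271
608 = 2*271 + 66
271 = 4*66 + 7
66 = 9*7 + 3
7 = 2*3 + 1
3 = 3*1 + 0
gcd = 1, so a unique solution mod 3582 exists.
Back-substitute for the Bézout coefficients:
1 = 7 − 2·3
1 = −2·66 + 19·7
1 = 19·271 − 78·66
1 = −78·608 + 175·271
1 = 175·1487 − 428·608
1 = −428·3582 + 1031·1487
So 1487·(1031) ≡ 1 (mod 3582), giving 1487⁻¹ ≡ 1031.
x ≡ 1487⁻¹·77 ≡ 1031·77 ≡ 583 (mod 3582).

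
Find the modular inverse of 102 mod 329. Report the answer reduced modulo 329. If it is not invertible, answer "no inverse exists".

100

Extended Euclidean algorithm:
329 = 3×102 + 23
102 = 4×23 + 10
23 = 2×10 + 3
10 = 3×3 + 1
3 = 3×1 + 0
gcd = 1, so the inverse exists. Back-substitute:
1 = 10 − 3·3
1 = −3·23 + 7·10
1 = 7·102 − 31·23
1 = −31·329 + 100·102
So 102·100 ≡ 1 (mod 329).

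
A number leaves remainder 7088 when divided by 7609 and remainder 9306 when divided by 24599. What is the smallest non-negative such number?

44976278

Write x = 7088 + 7609·k. Then 7609·k ≡ 9306 − 7088 ≡ 2218 (mod 24599).
Need 7609⁻¹ mod 24599. Extended Euclid on (24599, 7609):
24599 = 3*7609 + 1772
7609 = 4*1772 + 521
1772 = 3*521 + 209
521 = 2*209 + 103
209 = 2*103 + 3
103 = 34*3 + 1
3 = 3*1 + 0
Back-substitute:
1 = 103 − 34·3
1 = −34·209 + 69·103
1 = 69·521 − 172·209
1 = −172·1772 + 585·521
1 = 585·7609 − 2512·1772
1 = −2512·24599 + 8121·7609
7609⁻¹ ≡ 8121 (mod 24599), so k ≡ 8121·2218 ≡ 5910 (mod 24599).
x = 7088 + 7609·5910 = 44976278.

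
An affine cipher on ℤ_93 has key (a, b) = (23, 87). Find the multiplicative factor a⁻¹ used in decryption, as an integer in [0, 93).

89

Apply the Euclidean algorithm to 93 and 23:
93 = 4·23 + 1
23 = 23·1 + 0
gcd = 1, so the inverse exists. Back-substitute:
1 = 93 − 4·23
So 23·(-4) ≡ 1 (mod 93), and -4 ≡ 89 (mod 93).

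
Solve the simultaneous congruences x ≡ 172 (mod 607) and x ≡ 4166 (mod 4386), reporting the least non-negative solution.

Write x = 172 + 607·k. Then 607·k ≡ 4166 − 172 ≡ 3994 (mod 4386).
Need 607⁻¹ mod 4386. Extended Euclid on (4386, 607):
4386 = 7·607 + 137
607 = 4·137 + 59
137 = 2·59 + 19
59 = 3·19 + 2
19 = 9·2 + 1
2 = 2·1 + 0
Back-substitute:
1 = 19 − 9·2
1 = −9·59 + 28·19
1 = 28·137 − 65·59
1 = −65·607 + 288·137
1 = 288·4386 − 2081·607
607⁻¹ ≡ 2305 (mod 4386), so k ≡ 2305·3994 ≡ 4342 (mod 4386).
x = 172 + 607·4342 = 2635766.

2635766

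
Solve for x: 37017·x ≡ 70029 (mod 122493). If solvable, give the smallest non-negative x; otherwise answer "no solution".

First find gcd(37017, 122493):
122493 = 3*37017 + 11442
37017 = 3*11442 + 2691
11442 = 4*2691 + 678
2691 = 3*678 + 657
678 = 1*657 + 21
657 = 31*21 + 6
21 = 3*6 + 3
6 = 2*3 + 0
gcd = 3 and 3 | 70029, so solutions exist. Divide through by 3: 12339x ≡ 23343 (mod 40831).
Now find 12339⁻¹ mod 40831:
40831 = 3·12339 + 3814
12339 = 3·3814 + 897
3814 = 4·897 + 226
897 = 3·226 + 219
226 = 1·219 + 7
219 = 31·7 + 2
7 = 3·2 + 1
2 = 2·1 + 0
Back-substitute:
1 = 7 − 3·2
1 = −3·219 + 94·7
1 = 94·226 − 97·219
1 = −97·897 + 385·226
1 = 385·3814 − 1637·897
1 = −1637·12339 + 5296·3814
1 = 5296·40831 − 17525·12339
So 12339·(-17525) ≡ 1 (mod 40831), i.e. 12339⁻¹ ≡ 23306.
Then x ≡ 23306·23343 ≡ 40545 (mod 40831); the smallest non-negative solution is x = 40545.

40545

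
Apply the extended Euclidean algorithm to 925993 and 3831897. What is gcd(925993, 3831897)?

Repeated division:
3831897 = 4×925993 + 127925
925993 = 7×127925 + 30518
127925 = 4×30518 + 5853
30518 = 5×5853 + 1253
5853 = 4×1253 + 841
1253 = 1×841 + 412
841 = 2×412 + 17
412 = 24×17 + 4
17 = 4×4 + 1
4 = 4×1 + 0
gcd(925993, 3831897) = 1.
Back-substituting:
1 = 17 − 4·4
1 = −4·412 + 97·17
1 = 97·841 − 198·412
1 = −198·1253 + 295·841
1 = 295·5853 − 1378·1253
1 = −1378·30518 + 7185·5853
1 = 7185·127925 − 30118·30518
1 = −30118·925993 + 218011·127925
1 = 218011·3831897 − 902162·925993
So 1 = (218011)·3831897 + (-902162)·925993.

1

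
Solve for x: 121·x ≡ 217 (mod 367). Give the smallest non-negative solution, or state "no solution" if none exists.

296

First find gcd(121, 367):
367 = 3*121 + 4
121 = 30*4 + 1
4 = 4*1 + 0
gcd = 1, so a unique solution mod 367 exists.
Back-substitute for the Bézout coefficients:
1 = 121 − 30·4
1 = −30·367 + 91·121
So 121·(91) ≡ 1 (mod 367), giving 121⁻¹ ≡ 91.
x ≡ 121⁻¹·217 ≡ 91·217 ≡ 296 (mod 367).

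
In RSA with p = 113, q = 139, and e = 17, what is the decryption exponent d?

φ(n) = (p−1)(q−1) = 112·138 = 15456.
Need d with 17·d ≡ 1 (mod 15456). Apply the extended Euclidean algorithm:
15456 = 909·17 + 3
17 = 5·3 + 2
3 = 1·2 + 1
2 = 2·1 + 0
Back-substitute:
1 = 3 − 2
1 = −17 + 6·3
1 = 6·15456 − 5455·17
So 17·(-5455) ≡ 1 (mod 15456), hence d ≡ -5455 ≡ 10001 (mod 15456).

10001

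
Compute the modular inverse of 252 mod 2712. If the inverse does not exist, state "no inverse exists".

no inverse exists

Compute gcd(252, 2712):
2712 = 10×252 + 192
252 = 1×192 + 60
192 = 3×60 + 12
60 = 5×12 + 0
gcd(252, 2712) = 12 ≠ 1, so 252 has no multiplicative inverse modulo 2712.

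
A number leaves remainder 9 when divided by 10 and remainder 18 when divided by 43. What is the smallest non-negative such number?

Write x = 9 + 10·k. Then 10·k ≡ 18 − 9 ≡ 9 (mod 43).
Need 10⁻¹ mod 43. Extended Euclid on (43, 10):
43 = 4·10 + 3
10 = 3·3 + 1
3 = 3·1 + 0
Back-substitute:
1 = 10 − 3·3
1 = −3·43 + 13·10
10⁻¹ ≡ 13 (mod 43), so k ≡ 13·9 ≡ 31 (mod 43).
x = 9 + 10·31 = 319.

319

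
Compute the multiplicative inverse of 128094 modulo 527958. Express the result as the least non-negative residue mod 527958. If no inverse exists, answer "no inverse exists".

no inverse exists

Compute gcd(128094, 527958):
527958 = 4*128094 + 15582
128094 = 8*15582 + 3438
15582 = 4*3438 + 1830
3438 = 1*1830 + 1608
1830 = 1*1608 + 222
1608 = 7*222 + 54
222 = 4*54 + 6
54 = 9*6 + 0
gcd(128094, 527958) = 6 ≠ 1, so 128094 has no multiplicative inverse modulo 527958.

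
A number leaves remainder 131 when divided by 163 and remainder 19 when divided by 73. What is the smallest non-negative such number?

457

Write x = 131 + 163·k. Then 163·k ≡ 19 − 131 ≡ 34 (mod 73).
Need 163⁻¹ mod 73. Extended Euclid on (73, 17):
73 = 4·17 + 5
17 = 3·5 + 2
5 = 2·2 + 1
2 = 2·1 + 0
Back-substitute:
1 = 5 − 2·2
1 = −2·17 + 7·5
1 = 7·73 − 30·17
163⁻¹ ≡ 43 (mod 73), so k ≡ 43·34 ≡ 2 (mod 73).
x = 131 + 163·2 = 457.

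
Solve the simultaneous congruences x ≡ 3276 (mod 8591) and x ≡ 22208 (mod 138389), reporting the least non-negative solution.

Write x = 3276 + 8591·k. Then 8591·k ≡ 22208 − 3276 ≡ 18932 (mod 138389).
Need 8591⁻¹ mod 138389. Extended Euclid on (138389, 8591):
138389 = 16*8591 + 933
8591 = 9*933 + 194
933 = 4*194 + 157
194 = 1*157 + 37
157 = 4*37 + 9
37 = 4*9 + 1
9 = 9*1 + 0
Back-substitute:
1 = 37 − 4·9
1 = −4·157 + 17·37
1 = 17·194 − 21·157
1 = −21·933 + 101·194
1 = 101·8591 − 930·933
1 = −930·138389 + 14981·8591
8591⁻¹ ≡ 14981 (mod 138389), so k ≡ 14981·18932 ≡ 61231 (mod 138389).
x = 3276 + 8591·61231 = 526038797.

526038797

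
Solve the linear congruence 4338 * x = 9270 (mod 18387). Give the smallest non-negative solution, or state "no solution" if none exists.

First find gcd(4338, 18387):
18387 = 4×4338 + 1035
4338 = 4×1035 + 198
1035 = 5×198 + 45
198 = 4×45 + 18
45 = 2×18 + 9
18 = 2×9 + 0
gcd = 9 and 9 | 9270, so solutions exist. Divide through by 9: 482x ≡ 1030 (mod 2043).
Now find 482⁻¹ mod 2043:
2043 = 4×482 + 115
482 = 4×115 + 22
115 = 5×22 + 5
22 = 4×5 + 2
5 = 2×2 + 1
2 = 2×1 + 0
Back-substitute:
1 = 5 − 2·2
1 = −2·22 + 9·5
1 = 9·115 − 47·22
1 = −47·482 + 197·115
1 = 197·2043 − 835·482
So 482·(-835) ≡ 1 (mod 2043), i.e. 482⁻¹ ≡ 1208.
Then x ≡ 1208·1030 ≡ 53 (mod 2043); the smallest non-negative solution is x = 53.

53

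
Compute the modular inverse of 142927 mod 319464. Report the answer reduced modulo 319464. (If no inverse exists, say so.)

129487

gcd(319464, 142927) by repeated division:
319464 = 2·142927 + 33610
142927 = 4·33610 + 8487
33610 = 3·8487 + 8149
8487 = 1·8149 + 338
8149 = 24·338 + 37
338 = 9·37 + 5
37 = 7·5 + 2
5 = 2·2 + 1
2 = 2·1 + 0
gcd = 1, so the inverse exists. Back-substitute:
1 = 5 − 2·2
1 = −2·37 + 15·5
1 = 15·338 − 137·37
1 = −137·8149 + 3303·338
1 = 3303·8487 − 3440·8149
1 = −3440·33610 + 13623·8487
1 = 13623·142927 − 57932·33610
1 = −57932·319464 + 129487·142927
So 142927·129487 ≡ 1 (mod 319464).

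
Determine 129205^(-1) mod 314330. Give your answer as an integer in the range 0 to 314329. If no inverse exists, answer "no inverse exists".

Compute gcd(129205, 314330):
314330 = 2·129205 + 55920
129205 = 2·55920 + 17365
55920 = 3·17365 + 3825
17365 = 4·3825 + 2065
3825 = 1·2065 + 1760
2065 = 1·1760 + 305
1760 = 5·305 + 235
305 = 1·235 + 70
235 = 3·70 + 25
70 = 2·25 + 20
25 = 1·20 + 5
20 = 4·5 + 0
Since gcd = 5 > 1, 129205 is not a unit mod 314330.

no inverse exists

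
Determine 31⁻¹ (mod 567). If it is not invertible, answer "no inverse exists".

439

Run Euclid on (567, 31):
567 = 18×31 + 9
31 = 3×9 + 4
9 = 2×4 + 1
4 = 4×1 + 0
Since gcd(31, 567) = 1, back-substitute to write 1 as a combination:
1 = 9 − 2·4
1 = −2·31 + 7·9
1 = 7·567 − 128·31
Thus 31·(-128) ≡ 1 (mod 567); reducing, -128 mod 567 = 439.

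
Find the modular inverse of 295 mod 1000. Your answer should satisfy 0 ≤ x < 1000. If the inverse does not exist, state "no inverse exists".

Euclidean algorithm on 1000, 295:
1000 = 3×295 + 115
295 = 2×115 + 65
115 = 1×65 + 50
65 = 1×50 + 15
50 = 3×15 + 5
15 = 3×5 + 0
Since gcd = 5 > 1, 295 is not a unit mod 1000.

no inverse exists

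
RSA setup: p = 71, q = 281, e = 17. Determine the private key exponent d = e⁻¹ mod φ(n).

1153

φ(n) = (p−1)(q−1) = 70·280 = 19600.
Need d with 17·d ≡ 1 (mod 19600). Apply the extended Euclidean algorithm:
19600 = 1152×17 + 16
17 = 1×16 + 1
16 = 16×1 + 0
Back-substitute:
1 = 17 − 16
1 = −19600 + 1153·17
So 17·1153 ≡ 1 (mod 19600), hence d = 1153.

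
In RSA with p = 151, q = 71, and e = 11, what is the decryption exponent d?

8591

φ(n) = (p−1)(q−1) = 150·70 = 10500.
Need d with 11·d ≡ 1 (mod 10500). Apply the extended Euclidean algorithm:
10500 = 954*11 + 6
11 = 1*6 + 5
6 = 1*5 + 1
5 = 5*1 + 0
Back-substitute:
1 = 6 − 5
1 = −11 + 2·6
1 = 2·10500 − 1909·11
So 11·(-1909) ≡ 1 (mod 10500), hence d ≡ -1909 ≡ 8591 (mod 10500).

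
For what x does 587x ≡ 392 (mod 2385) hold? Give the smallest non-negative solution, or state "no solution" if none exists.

151

First find gcd(587, 2385):
2385 = 4×587 + 37
587 = 15×37 + 32
37 = 1×32 + 5
32 = 6×5 + 2
5 = 2×2 + 1
2 = 2×1 + 0
gcd = 1, so a unique solution mod 2385 exists.
Back-substitute for the Bézout coefficients:
1 = 5 − 2·2
1 = −2·32 + 13·5
1 = 13·37 − 15·32
1 = −15·587 + 238·37
1 = 238·2385 − 967·587
So 587·(-967) ≡ 1 (mod 2385), giving 587⁻¹ ≡ 1418.
x ≡ 587⁻¹·392 ≡ 1418·392 ≡ 151 (mod 2385).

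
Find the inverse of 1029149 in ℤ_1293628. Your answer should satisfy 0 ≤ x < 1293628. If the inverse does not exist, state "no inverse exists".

972773

Run Euclid on (1293628, 1029149):
1293628 = 1·1029149 + 264479
1029149 = 3·264479 + 235712
264479 = 1·235712 + 28767
235712 = 8·28767 + 5576
28767 = 5·5576 + 887
5576 = 6·887 + 254
887 = 3·254 + 125
254 = 2·125 + 4
125 = 31·4 + 1
4 = 4·1 + 0
The gcd is 1. Working backward:
1 = 125 − 31·4
1 = −31·254 + 63·125
1 = 63·887 − 220·254
1 = −220·5576 + 1383·887
1 = 1383·28767 − 7135·5576
1 = −7135·235712 + 58463·28767
1 = 58463·264479 − 65598·235712
1 = −65598·1029149 + 255257·264479
1 = 255257·1293628 − 320855·1029149
Hence 1029149⁻¹ ≡ -320855 ≡ 972773 (mod 1293628).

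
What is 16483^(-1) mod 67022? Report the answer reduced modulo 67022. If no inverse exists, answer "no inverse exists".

23181

Extended Euclidean algorithm:
67022 = 4*16483 + 1090
16483 = 15*1090 + 133
1090 = 8*133 + 26
133 = 5*26 + 3
26 = 8*3 + 2
3 = 1*2 + 1
2 = 2*1 + 0
gcd = 1, so the inverse exists. Back-substitute:
1 = 3 − 2
1 = −26 + 9·3
1 = 9·133 − 46·26
1 = −46·1090 + 377·133
1 = 377·16483 − 5701·1090
1 = −5701·67022 + 23181·16483
So 16483·23181 ≡ 1 (mod 67022).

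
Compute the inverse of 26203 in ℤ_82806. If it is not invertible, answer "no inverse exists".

62287

Run Euclid on (82806, 26203):
82806 = 3*26203 + 4197
26203 = 6*4197 + 1021
4197 = 4*1021 + 113
1021 = 9*113 + 4
113 = 28*4 + 1
4 = 4*1 + 0
Since gcd(26203, 82806) = 1, back-substitute to write 1 as a combination:
1 = 113 − 28·4
1 = −28·1021 + 253·113
1 = 253·4197 − 1040·1021
1 = −1040·26203 + 6493·4197
1 = 6493·82806 − 20519·26203
So 26203·(-20519) ≡ 1 (mod 82806), and -20519 ≡ 62287 (mod 82806).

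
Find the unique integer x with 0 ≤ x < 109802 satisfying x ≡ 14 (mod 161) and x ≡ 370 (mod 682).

22876

Write x = 14 + 161·k. Then 161·k ≡ 370 − 14 ≡ 356 (mod 682).
Need 161⁻¹ mod 682. Extended Euclid on (682, 161):
682 = 4×161 + 38
161 = 4×38 + 9
38 = 4×9 + 2
9 = 4×2 + 1
2 = 2×1 + 0
Back-substitute:
1 = 9 − 4·2
1 = −4·38 + 17·9
1 = 17·161 − 72·38
1 = −72·682 + 305·161
161⁻¹ ≡ 305 (mod 682), so k ≡ 305·356 ≡ 142 (mod 682).
x = 14 + 161·142 = 22876.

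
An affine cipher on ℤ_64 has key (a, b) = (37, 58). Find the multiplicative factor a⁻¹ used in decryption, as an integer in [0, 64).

Extended Euclidean algorithm:
64 = 1·37 + 27
37 = 1·27 + 10
27 = 2·10 + 7
10 = 1·7 + 3
7 = 2·3 + 1
3 = 3·1 + 0
Since gcd(37, 64) = 1, back-substitute to write 1 as a combination:
1 = 7 − 2·3
1 = −2·10 + 3·7
1 = 3·27 − 8·10
1 = −8·37 + 11·27
1 = 11·64 − 19·37
Thus 37·(-19) ≡ 1 (mod 64); reducing, -19 mod 64 = 45.

45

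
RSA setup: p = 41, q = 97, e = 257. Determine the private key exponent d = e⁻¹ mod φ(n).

1793

φ(n) = (p−1)(q−1) = 40·96 = 3840.
Need d with 257·d ≡ 1 (mod 3840). Apply the extended Euclidean algorithm:
3840 = 14*257 + 242
257 = 1*242 + 15
242 = 16*15 + 2
15 = 7*2 + 1
2 = 2*1 + 0
Back-substitute:
1 = 15 − 7·2
1 = −7·242 + 113·15
1 = 113·257 − 120·242
1 = −120·3840 + 1793·257
So 257·1793 ≡ 1 (mod 3840), hence d = 1793.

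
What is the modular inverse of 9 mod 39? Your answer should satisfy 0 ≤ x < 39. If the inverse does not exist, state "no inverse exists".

Euclidean algorithm on 39, 9:
39 = 4×9 + 3
9 = 3×3 + 0
The gcd is 3, not 1, hence no inverse exists.

no inverse exists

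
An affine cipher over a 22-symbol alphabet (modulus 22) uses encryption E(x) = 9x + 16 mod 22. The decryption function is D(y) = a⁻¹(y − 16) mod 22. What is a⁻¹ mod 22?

5

Extended Euclidean algorithm:
22 = 2*9 + 4
9 = 2*4 + 1
4 = 4*1 + 0
gcd = 1, so the inverse exists. Back-substitute:
1 = 9 − 2·4
1 = −2·22 + 5·9
So 9·5 ≡ 1 (mod 22).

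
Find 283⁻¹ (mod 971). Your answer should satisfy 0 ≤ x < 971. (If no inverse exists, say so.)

Run Euclid on (971, 283):
971 = 3*283 + 122
283 = 2*122 + 39
122 = 3*39 + 5
39 = 7*5 + 4
5 = 1*4 + 1
4 = 4*1 + 0
gcd = 1, so the inverse exists. Back-substitute:
1 = 5 − 4
1 = −39 + 8·5
1 = 8·122 − 25·39
1 = −25·283 + 58·122
1 = 58·971 − 199·283
Hence 283⁻¹ ≡ -199 ≡ 772 (mod 971).

772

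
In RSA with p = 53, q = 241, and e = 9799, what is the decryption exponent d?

φ(n) = (p−1)(q−1) = 52·240 = 12480.
Need d with 9799·d ≡ 1 (mod 12480). Apply the extended Euclidean algorithm:
12480 = 1*9799 + 2681
9799 = 3*2681 + 1756
2681 = 1*1756 + 925
1756 = 1*925 + 831
925 = 1*831 + 94
831 = 8*94 + 79
94 = 1*79 + 15
79 = 5*15 + 4
15 = 3*4 + 3
4 = 1*3 + 1
3 = 3*1 + 0
Back-substitute:
1 = 4 − 3
1 = −15 + 4·4
1 = 4·79 − 21·15
1 = −21·94 + 25·79
1 = 25·831 − 221·94
1 = −221·925 + 246·831
1 = 246·1756 − 467·925
1 = −467·2681 + 713·1756
1 = 713·9799 − 2606·2681
1 = −2606·12480 + 3319·9799
So 9799·3319 ≡ 1 (mod 12480), hence d = 3319.

3319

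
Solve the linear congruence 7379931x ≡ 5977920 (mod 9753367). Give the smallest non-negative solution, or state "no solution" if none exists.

327943

First find gcd(7379931, 9753367):
9753367 = 1·7379931 + 2373436
7379931 = 3·2373436 + 259623
2373436 = 9·259623 + 36829
259623 = 7·36829 + 1820
36829 = 20·1820 + 429
1820 = 4·429 + 104
429 = 4·104 + 13
104 = 8·13 + 0
gcd = 13 and 13 | 5977920, so solutions exist. Divide through by 13: 567687x ≡ 459840 (mod 750259).
Now find 567687⁻¹ mod 750259:
750259 = 1×567687 + 182572
567687 = 3×182572 + 19971
182572 = 9×19971 + 2833
19971 = 7×2833 + 140
2833 = 20×140 + 33
140 = 4×33 + 8
33 = 4×8 + 1
8 = 8×1 + 0
Back-substitute:
1 = 33 − 4·8
1 = −4·140 + 17·33
1 = 17·2833 − 344·140
1 = −344·19971 + 2425·2833
1 = 2425·182572 − 22169·19971
1 = −22169·567687 + 68932·182572
1 = 68932·750259 − 91101·567687
So 567687·(-91101) ≡ 1 (mod 750259), i.e. 567687⁻¹ ≡ 659158.
Then x ≡ 659158·459840 ≡ 327943 (mod 750259); the smallest non-negative solution is x = 327943.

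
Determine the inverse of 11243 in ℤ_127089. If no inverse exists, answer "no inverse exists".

gcd(127089, 11243) by repeated division:
127089 = 11*11243 + 3416
11243 = 3*3416 + 995
3416 = 3*995 + 431
995 = 2*431 + 133
431 = 3*133 + 32
133 = 4*32 + 5
32 = 6*5 + 2
5 = 2*2 + 1
2 = 2*1 + 0
The gcd is 1. Working backward:
1 = 5 − 2·2
1 = −2·32 + 13·5
1 = 13·133 − 54·32
1 = −54·431 + 175·133
1 = 175·995 − 404·431
1 = −404·3416 + 1387·995
1 = 1387·11243 − 4565·3416
1 = −4565·127089 + 51602·11243
So 11243·51602 ≡ 1 (mod 127089).

51602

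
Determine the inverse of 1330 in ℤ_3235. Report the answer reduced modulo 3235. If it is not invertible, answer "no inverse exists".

no inverse exists

Compute gcd(1330, 3235):
3235 = 2*1330 + 575
1330 = 2*575 + 180
575 = 3*180 + 35
180 = 5*35 + 5
35 = 7*5 + 0
The gcd is 5, not 1, hence no inverse exists.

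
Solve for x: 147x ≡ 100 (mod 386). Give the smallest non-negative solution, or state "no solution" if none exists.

First find gcd(147, 386):
386 = 2·147 + 92
147 = 1·92 + 55
92 = 1·55 + 37
55 = 1·37 + 18
37 = 2·18 + 1
18 = 18·1 + 0
gcd = 1, so a unique solution mod 386 exists.
Back-substitute for the Bézout coefficients:
1 = 37 − 2·18
1 = −2·55 + 3·37
1 = 3·92 − 5·55
1 = −5·147 + 8·92
1 = 8·386 − 21·147
So 147·(-21) ≡ 1 (mod 386), giving 147⁻¹ ≡ 365.
x ≡ 147⁻¹·100 ≡ 365·100 ≡ 216 (mod 386).

216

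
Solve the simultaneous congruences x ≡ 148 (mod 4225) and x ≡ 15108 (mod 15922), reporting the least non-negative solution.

Write x = 148 + 4225·k. Then 4225·k ≡ 15108 − 148 ≡ 14960 (mod 15922).
Need 4225⁻¹ mod 15922. Extended Euclid on (15922, 4225):
15922 = 3·4225 + 3247
4225 = 1·3247 + 978
3247 = 3·978 + 313
978 = 3·313 + 39
313 = 8·39 + 1
39 = 39·1 + 0
Back-substitute:
1 = 313 − 8·39
1 = −8·978 + 25·313
1 = 25·3247 − 83·978
1 = −83·4225 + 108·3247
1 = 108·15922 − 407·4225
4225⁻¹ ≡ 15515 (mod 15922), so k ≡ 15515·14960 ≡ 9406 (mod 15922).
x = 148 + 4225·9406 = 39740498.

39740498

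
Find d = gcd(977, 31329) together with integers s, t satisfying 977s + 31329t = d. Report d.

Apply Euclid's algorithm to 31329 and 977:
31329 = 32×977 + 65
977 = 15×65 + 2
65 = 32×2 + 1
2 = 2×1 + 0
gcd(977, 31329) = 1.
Working backward:
1 = 65 − 32·2
1 = −32·977 + 481·65
1 = 481·31329 − 15424·977
So 1 = (481)·31329 + (-15424)·977.

1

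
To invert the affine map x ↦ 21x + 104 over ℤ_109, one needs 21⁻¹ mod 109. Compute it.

Extended Euclidean algorithm:
109 = 5×21 + 4
21 = 5×4 + 1
4 = 4×1 + 0
gcd = 1, so the inverse exists. Back-substitute:
1 = 21 − 5·4
1 = −5·109 + 26·21
So 21·26 ≡ 1 (mod 109).

26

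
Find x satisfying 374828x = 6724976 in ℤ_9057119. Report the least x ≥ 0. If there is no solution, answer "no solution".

492758

First find gcd(374828, 9057119):
9057119 = 24×374828 + 61247
374828 = 6×61247 + 7346
61247 = 8×7346 + 2479
7346 = 2×2479 + 2388
2479 = 1×2388 + 91
2388 = 26×91 + 22
91 = 4×22 + 3
22 = 7×3 + 1
3 = 3×1 + 0
gcd = 1, so a unique solution mod 9057119 exists.
Back-substitute for the Bézout coefficients:
1 = 22 − 7·3
1 = −7·91 + 29·22
1 = 29·2388 − 761·91
1 = −761·2479 + 790·2388
1 = 790·7346 − 2341·2479
1 = −2341·61247 + 19518·7346
1 = 19518·374828 − 119449·61247
1 = −119449·9057119 + 2886294·374828
So 374828·(2886294) ≡ 1 (mod 9057119), giving 374828⁻¹ ≡ 2886294.
x ≡ 374828⁻¹·6724976 ≡ 2886294·6724976 ≡ 492758 (mod 9057119).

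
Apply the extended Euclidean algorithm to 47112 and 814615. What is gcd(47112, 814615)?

1

Apply Euclid's algorithm to 814615 and 47112:
814615 = 17×47112 + 13711
47112 = 3×13711 + 5979
13711 = 2×5979 + 1753
5979 = 3×1753 + 720
1753 = 2×720 + 313
720 = 2×313 + 94
313 = 3×94 + 31
94 = 3×31 + 1
31 = 31×1 + 0
gcd(47112, 814615) = 1.
Working backward:
1 = 94 − 3·31
1 = −3·313 + 10·94
1 = 10·720 − 23·313
1 = −23·1753 + 56·720
1 = 56·5979 − 191·1753
1 = −191·13711 + 438·5979
1 = 438·47112 − 1505·13711
1 = −1505·814615 + 26023·47112
So 1 = (-1505)·814615 + (26023)·47112.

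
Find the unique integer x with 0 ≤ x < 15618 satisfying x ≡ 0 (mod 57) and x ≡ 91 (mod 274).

8037

Write x = 0 + 57·k. Then 57·k ≡ 91 − 0 ≡ 91 (mod 274).
Need 57⁻¹ mod 274. Extended Euclid on (274, 57):
274 = 4·57 + 46
57 = 1·46 + 11
46 = 4·11 + 2
11 = 5·2 + 1
2 = 2·1 + 0
Back-substitute:
1 = 11 − 5·2
1 = −5·46 + 21·11
1 = 21·57 − 26·46
1 = −26·274 + 125·57
57⁻¹ ≡ 125 (mod 274), so k ≡ 125·91 ≡ 141 (mod 274).
x = 0 + 57·141 = 8037.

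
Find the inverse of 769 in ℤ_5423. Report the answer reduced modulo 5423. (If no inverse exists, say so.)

1220

Run Euclid on (5423, 769):
5423 = 7*769 + 40
769 = 19*40 + 9
40 = 4*9 + 4
9 = 2*4 + 1
4 = 4*1 + 0
gcd = 1, so the inverse exists. Back-substitute:
1 = 9 − 2·4
1 = −2·40 + 9·9
1 = 9·769 − 173·40
1 = −173·5423 + 1220·769
So 769·1220 ≡ 1 (mod 5423).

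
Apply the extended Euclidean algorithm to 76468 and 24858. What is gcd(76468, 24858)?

Euclidean algorithm:
76468 = 3*24858 + 1894
24858 = 13*1894 + 236
1894 = 8*236 + 6
236 = 39*6 + 2
6 = 3*2 + 0
gcd(76468, 24858) = 2.
Back-substituting:
2 = 236 − 39·6
2 = −39·1894 + 313·236
2 = 313·24858 − 4108·1894
2 = −4108·76468 + 12637·24858
So 2 = (-4108)·76468 + (12637)·24858.

2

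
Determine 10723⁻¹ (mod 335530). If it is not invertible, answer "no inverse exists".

Extended Euclidean algorithm:
335530 = 31*10723 + 3117
10723 = 3*3117 + 1372
3117 = 2*1372 + 373
1372 = 3*373 + 253
373 = 1*253 + 120
253 = 2*120 + 13
120 = 9*13 + 3
13 = 4*3 + 1
3 = 3*1 + 0
The gcd is 1. Working backward:
1 = 13 − 4·3
1 = −4·120 + 37·13
1 = 37·253 − 78·120
1 = −78·373 + 115·253
1 = 115·1372 − 423·373
1 = −423·3117 + 961·1372
1 = 961·10723 − 3306·3117
1 = −3306·335530 + 103447·10723
So 10723·103447 ≡ 1 (mod 335530).

103447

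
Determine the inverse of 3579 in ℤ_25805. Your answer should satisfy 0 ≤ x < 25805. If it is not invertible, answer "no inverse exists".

Apply the Euclidean algorithm to 25805 and 3579:
25805 = 7·3579 + 752
3579 = 4·752 + 571
752 = 1·571 + 181
571 = 3·181 + 28
181 = 6·28 + 13
28 = 2·13 + 2
13 = 6·2 + 1
2 = 2·1 + 0
The gcd is 1. Working backward:
1 = 13 − 6·2
1 = −6·28 + 13·13
1 = 13·181 − 84·28
1 = −84·571 + 265·181
1 = 265·752 − 349·571
1 = −349·3579 + 1661·752
1 = 1661·25805 − 11976·3579
Hence 3579⁻¹ ≡ -11976 ≡ 13829 (mod 25805).

13829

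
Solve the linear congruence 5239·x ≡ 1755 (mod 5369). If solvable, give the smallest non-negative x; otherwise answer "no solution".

193

First find gcd(5239, 5369):
5369 = 1×5239 + 130
5239 = 40×130 + 39
130 = 3×39 + 13
39 = 3×13 + 0
gcd = 13 and 13 | 1755, so solutions exist. Divide through by 13: 403x ≡ 135 (mod 413).
Now find 403⁻¹ mod 413:
413 = 1×403 + 10
403 = 40×10 + 3
10 = 3×3 + 1
3 = 3×1 + 0
Back-substitute:
1 = 10 − 3·3
1 = −3·403 + 121·10
1 = 121·413 − 124·403
So 403·(-124) ≡ 1 (mod 413), i.e. 403⁻¹ ≡ 289.
Then x ≡ 289·135 ≡ 193 (mod 413); the smallest non-negative solution is x = 193.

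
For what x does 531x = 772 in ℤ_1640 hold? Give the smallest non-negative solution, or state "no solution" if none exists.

First find gcd(531, 1640):
1640 = 3·531 + 47
531 = 11·47 + 14
47 = 3·14 + 5
14 = 2·5 + 4
5 = 1·4 + 1
4 = 4·1 + 0
gcd = 1, so a unique solution mod 1640 exists.
Back-substitute for the Bézout coefficients:
1 = 5 − 4
1 = −14 + 3·5
1 = 3·47 − 10·14
1 = −10·531 + 113·47
1 = 113·1640 − 349·531
So 531·(-349) ≡ 1 (mod 1640), giving 531⁻¹ ≡ 1291.
x ≡ 531⁻¹·772 ≡ 1291·772 ≡ 1172 (mod 1640).

1172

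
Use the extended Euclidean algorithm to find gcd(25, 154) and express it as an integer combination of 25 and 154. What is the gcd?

Repeated division:
154 = 6*25 + 4
25 = 6*4 + 1
4 = 4*1 + 0
gcd(25, 154) = 1.
Back-substituting:
1 = 25 − 6·4
1 = −6·154 + 37·25
So 1 = (-6)·154 + (37)·25.

1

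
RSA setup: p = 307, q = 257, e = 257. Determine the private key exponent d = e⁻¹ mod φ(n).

6401

φ(n) = (p−1)(q−1) = 306·256 = 78336.
Need d with 257·d ≡ 1 (mod 78336). Apply the extended Euclidean algorithm:
78336 = 304·257 + 208
257 = 1·208 + 49
208 = 4·49 + 12
49 = 4·12 + 1
12 = 12·1 + 0
Back-substitute:
1 = 49 − 4·12
1 = −4·208 + 17·49
1 = 17·257 − 21·208
1 = −21·78336 + 6401·257
So 257·6401 ≡ 1 (mod 78336), hence d = 6401.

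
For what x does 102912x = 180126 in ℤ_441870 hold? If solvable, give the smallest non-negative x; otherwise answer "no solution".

First find gcd(102912, 441870):
441870 = 4*102912 + 30222
102912 = 3*30222 + 12246
30222 = 2*12246 + 5730
12246 = 2*5730 + 786
5730 = 7*786 + 228
786 = 3*228 + 102
228 = 2*102 + 24
102 = 4*24 + 6
24 = 4*6 + 0
gcd = 6 and 6 | 180126, so solutions exist. Divide through by 6: 17152x ≡ 30021 (mod 73645).
Now find 17152⁻¹ mod 73645:
73645 = 4·17152 + 5037
17152 = 3·5037 + 2041
5037 = 2·2041 + 955
2041 = 2·955 + 131
955 = 7·131 + 38
131 = 3·38 + 17
38 = 2·17 + 4
17 = 4·4 + 1
4 = 4·1 + 0
Back-substitute:
1 = 17 − 4·4
1 = −4·38 + 9·17
1 = 9·131 − 31·38
1 = −31·955 + 226·131
1 = 226·2041 − 483·955
1 = −483·5037 + 1192·2041
1 = 1192·17152 − 4059·5037
1 = −4059·73645 + 17428·17152
So 17152⁻¹ ≡ 17428 (mod 73645).
Then x ≡ 17428·30021 ≡ 31908 (mod 73645); the smallest non-negative solution is x = 31908.

31908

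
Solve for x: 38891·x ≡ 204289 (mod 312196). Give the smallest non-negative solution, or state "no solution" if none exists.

201631

First find gcd(38891, 312196):
312196 = 8×38891 + 1068
38891 = 36×1068 + 443
1068 = 2×443 + 182
443 = 2×182 + 79
182 = 2×79 + 24
79 = 3×24 + 7
24 = 3×7 + 3
7 = 2×3 + 1
3 = 3×1 + 0
gcd = 1, so a unique solution mod 312196 exists.
Back-substitute for the Bézout coefficients:
1 = 7 − 2·3
1 = −2·24 + 7·7
1 = 7·79 − 23·24
1 = −23·182 + 53·79
1 = 53·443 − 129·182
1 = −129·1068 + 311·443
1 = 311·38891 − 11325·1068
1 = −11325·312196 + 90911·38891
So 38891·(90911) ≡ 1 (mod 312196), giving 38891⁻¹ ≡ 90911.
x ≡ 38891⁻¹·204289 ≡ 90911·204289 ≡ 201631 (mod 312196).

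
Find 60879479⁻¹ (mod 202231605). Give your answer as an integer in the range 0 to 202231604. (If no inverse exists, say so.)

75504839

Apply the Euclidean algorithm to 202231605 and 60879479:
202231605 = 3*60879479 + 19593168
60879479 = 3*19593168 + 2099975
19593168 = 9*2099975 + 693393
2099975 = 3*693393 + 19796
693393 = 35*19796 + 533
19796 = 37*533 + 75
533 = 7*75 + 8
75 = 9*8 + 3
8 = 2*3 + 2
3 = 1*2 + 1
2 = 2*1 + 0
gcd = 1, so the inverse exists. Back-substitute:
1 = 3 − 2
1 = −8 + 3·3
1 = 3·75 − 28·8
1 = −28·533 + 199·75
1 = 199·19796 − 7391·533
1 = −7391·693393 + 258884·19796
1 = 258884·2099975 − 784043·693393
1 = −784043·19593168 + 7315271·2099975
1 = 7315271·60879479 − 22729856·19593168
1 = −22729856·202231605 + 75504839·60879479
So 60879479·75504839 ≡ 1 (mod 202231605).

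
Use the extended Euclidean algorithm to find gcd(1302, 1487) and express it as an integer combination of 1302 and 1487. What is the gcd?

1

Apply Euclid's algorithm to 1487 and 1302:
1487 = 1×1302 + 185
1302 = 7×185 + 7
185 = 26×7 + 3
7 = 2×3 + 1
3 = 3×1 + 0
gcd(1302, 1487) = 1.
Back-substituting:
1 = 7 − 2·3
1 = −2·185 + 53·7
1 = 53·1302 − 373·185
1 = −373·1487 + 426·1302
So 1 = (-373)·1487 + (426)·1302.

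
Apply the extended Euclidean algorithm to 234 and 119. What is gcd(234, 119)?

1

Apply Euclid's algorithm to 234 and 119:
234 = 1×119 + 115
119 = 1×115 + 4
115 = 28×4 + 3
4 = 1×3 + 1
3 = 3×1 + 0
gcd(234, 119) = 1.
Express as a combination:
1 = 4 − 3
1 = −115 + 29·4
1 = 29·119 − 30·115
1 = −30·234 + 59·119
So 1 = (-30)·234 + (59)·119.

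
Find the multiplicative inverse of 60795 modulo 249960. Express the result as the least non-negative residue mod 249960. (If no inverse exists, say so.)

no inverse exists

Compute gcd(60795, 249960):
249960 = 4*60795 + 6780
60795 = 8*6780 + 6555
6780 = 1*6555 + 225
6555 = 29*225 + 30
225 = 7*30 + 15
30 = 2*15 + 0
gcd(60795, 249960) = 15 ≠ 1, so 60795 has no multiplicative inverse modulo 249960.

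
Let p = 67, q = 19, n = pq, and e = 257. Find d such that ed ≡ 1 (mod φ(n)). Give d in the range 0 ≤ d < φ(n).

245

φ(n) = (p−1)(q−1) = 66·18 = 1188.
Need d with 257·d ≡ 1 (mod 1188). Apply the extended Euclidean algorithm:
1188 = 4·257 + 160
257 = 1·160 + 97
160 = 1·97 + 63
97 = 1·63 + 34
63 = 1·34 + 29
34 = 1·29 + 5
29 = 5·5 + 4
5 = 1·4 + 1
4 = 4·1 + 0
Back-substitute:
1 = 5 − 4
1 = −29 + 6·5
1 = 6·34 − 7·29
1 = −7·63 + 13·34
1 = 13·97 − 20·63
1 = −20·160 + 33·97
1 = 33·257 − 53·160
1 = −53·1188 + 245·257
So 257·245 ≡ 1 (mod 1188), hence d = 245.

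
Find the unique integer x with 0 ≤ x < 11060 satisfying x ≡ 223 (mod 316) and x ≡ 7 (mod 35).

Write x = 223 + 316·k. Then 316·k ≡ 7 − 223 ≡ 29 (mod 35).
Need 316⁻¹ mod 35. Extended Euclid on (35, 1):
35 = 35·1 + 0
316⁻¹ ≡ 1 (mod 35), so k ≡ 1·29 ≡ 29 (mod 35).
x = 223 + 316·29 = 9387.

9387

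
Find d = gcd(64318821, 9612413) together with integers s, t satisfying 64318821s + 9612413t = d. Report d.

1

Repeated division:
64318821 = 6·9612413 + 6644343
9612413 = 1·6644343 + 2968070
6644343 = 2·2968070 + 708203
2968070 = 4·708203 + 135258
708203 = 5·135258 + 31913
135258 = 4·31913 + 7606
31913 = 4·7606 + 1489
7606 = 5·1489 + 161
1489 = 9·161 + 40
161 = 4·40 + 1
40 = 40·1 + 0
gcd(64318821, 9612413) = 1.
Back-substituting:
1 = 161 − 4·40
1 = −4·1489 + 37·161
1 = 37·7606 − 189·1489
1 = −189·31913 + 793·7606
1 = 793·135258 − 3361·31913
1 = −3361·708203 + 17598·135258
1 = 17598·2968070 − 73753·708203
1 = −73753·6644343 + 165104·2968070
1 = 165104·9612413 − 238857·6644343
1 = −238857·64318821 + 1598246·9612413
So 1 = (-238857)·64318821 + (1598246)·9612413.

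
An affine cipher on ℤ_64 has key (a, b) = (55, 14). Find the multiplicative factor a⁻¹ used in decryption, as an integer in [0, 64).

7

Extended Euclidean algorithm:
64 = 1×55 + 9
55 = 6×9 + 1
9 = 9×1 + 0
Since gcd(55, 64) = 1, back-substitute to write 1 as a combination:
1 = 55 − 6·9
1 = −6·64 + 7·55
So 55·7 ≡ 1 (mod 64).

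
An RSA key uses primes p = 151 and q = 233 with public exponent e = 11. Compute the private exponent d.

φ(n) = (p−1)(q−1) = 150·232 = 34800.
Need d with 11·d ≡ 1 (mod 34800). Apply the extended Euclidean algorithm:
34800 = 3163·11 + 7
11 = 1·7 + 4
7 = 1·4 + 3
4 = 1·3 + 1
3 = 3·1 + 0
Back-substitute:
1 = 4 − 3
1 = −7 + 2·4
1 = 2·11 − 3·7
1 = −3·34800 + 9491·11
So 11·9491 ≡ 1 (mod 34800), hence d = 9491.

9491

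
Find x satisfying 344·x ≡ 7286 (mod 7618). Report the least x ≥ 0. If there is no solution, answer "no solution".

3498

First find gcd(344, 7618):
7618 = 22·344 + 50
344 = 6·50 + 44
50 = 1·44 + 6
44 = 7·6 + 2
6 = 3·2 + 0
gcd = 2 and 2 | 7286, so solutions exist. Divide through by 2: 172x ≡ 3643 (mod 3809).
Now find 172⁻¹ mod 3809:
3809 = 22·172 + 25
172 = 6·25 + 22
25 = 1·22 + 3
22 = 7·3 + 1
3 = 3·1 + 0
Back-substitute:
1 = 22 − 7·3
1 = −7·25 + 8·22
1 = 8·172 − 55·25
1 = −55·3809 + 1218·172
So 172⁻¹ ≡ 1218 (mod 3809).
Then x ≡ 1218·3643 ≡ 3498 (mod 3809); the smallest non-negative solution is x = 3498.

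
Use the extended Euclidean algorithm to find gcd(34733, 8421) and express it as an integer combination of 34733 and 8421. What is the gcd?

1

Apply Euclid's algorithm to 34733 and 8421:
34733 = 4·8421 + 1049
8421 = 8·1049 + 29
1049 = 36·29 + 5
29 = 5·5 + 4
5 = 1·4 + 1
4 = 4·1 + 0
gcd(34733, 8421) = 1.
Working backward:
1 = 5 − 4
1 = −29 + 6·5
1 = 6·1049 − 217·29
1 = −217·8421 + 1742·1049
1 = 1742·34733 − 7185·8421
So 1 = (1742)·34733 + (-7185)·8421.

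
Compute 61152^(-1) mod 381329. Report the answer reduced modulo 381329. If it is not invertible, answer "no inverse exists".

no inverse exists

Compute gcd(61152, 381329):
381329 = 6*61152 + 14417
61152 = 4*14417 + 3484
14417 = 4*3484 + 481
3484 = 7*481 + 117
481 = 4*117 + 13
117 = 9*13 + 0
Since gcd = 13 > 1, 61152 is not a unit mod 381329.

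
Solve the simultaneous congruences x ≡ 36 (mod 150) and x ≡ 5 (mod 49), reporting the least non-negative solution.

Write x = 36 + 150·k. Then 150·k ≡ 5 − 36 ≡ 18 (mod 49).
Need 150⁻¹ mod 49. Extended Euclid on (49, 3):
49 = 16×3 + 1
3 = 3×1 + 0
Back-substitute:
1 = 49 − 16·3
150⁻¹ ≡ 33 (mod 49), so k ≡ 33·18 ≡ 6 (mod 49).
x = 36 + 150·6 = 936.

936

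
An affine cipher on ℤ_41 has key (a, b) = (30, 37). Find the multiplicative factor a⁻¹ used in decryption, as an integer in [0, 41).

26

Run Euclid on (41, 30):
41 = 1×30 + 11
30 = 2×11 + 8
11 = 1×8 + 3
8 = 2×3 + 2
3 = 1×2 + 1
2 = 2×1 + 0
gcd = 1, so the inverse exists. Back-substitute:
1 = 3 − 2
1 = −8 + 3·3
1 = 3·11 − 4·8
1 = −4·30 + 11·11
1 = 11·41 − 15·30
Hence 30⁻¹ ≡ -15 ≡ 26 (mod 41).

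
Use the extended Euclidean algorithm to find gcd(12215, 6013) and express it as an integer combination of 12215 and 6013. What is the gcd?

Apply Euclid's algorithm to 12215 and 6013:
12215 = 2*6013 + 189
6013 = 31*189 + 154
189 = 1*154 + 35
154 = 4*35 + 14
35 = 2*14 + 7
14 = 2*7 + 0
gcd(12215, 6013) = 7.
Back-substituting:
7 = 35 − 2·14
7 = −2·154 + 9·35
7 = 9·189 − 11·154
7 = −11·6013 + 350·189
7 = 350·12215 − 711·6013
So 7 = (350)·12215 + (-711)·6013.

7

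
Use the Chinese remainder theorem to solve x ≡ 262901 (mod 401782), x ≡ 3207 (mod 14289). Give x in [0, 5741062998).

Write x = 262901 + 401782·k. Then 401782·k ≡ 3207 − 262901 ≡ 11797 (mod 14289).
Need 401782⁻¹ mod 14289. Extended Euclid on (14289, 1690):
14289 = 8·1690 + 769
1690 = 2·769 + 152
769 = 5·152 + 9
152 = 16·9 + 8
9 = 1·8 + 1
8 = 8·1 + 0
Back-substitute:
1 = 9 − 8
1 = −152 + 17·9
1 = 17·769 − 86·152
1 = −86·1690 + 189·769
1 = 189·14289 − 1598·1690
401782⁻¹ ≡ 12691 (mod 14289), so k ≡ 12691·11797 ≡ 9874 (mod 14289).
x = 262901 + 401782·9874 = 3967458369.

3967458369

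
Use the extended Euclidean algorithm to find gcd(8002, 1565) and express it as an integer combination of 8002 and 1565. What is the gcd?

Repeated division:
8002 = 5×1565 + 177
1565 = 8×177 + 149
177 = 1×149 + 28
149 = 5×28 + 9
28 = 3×9 + 1
9 = 9×1 + 0
gcd(8002, 1565) = 1.
Back-substituting:
1 = 28 − 3·9
1 = −3·149 + 16·28
1 = 16·177 − 19·149
1 = −19·1565 + 168·177
1 = 168·8002 − 859·1565
So 1 = (168)·8002 + (-859)·1565.

1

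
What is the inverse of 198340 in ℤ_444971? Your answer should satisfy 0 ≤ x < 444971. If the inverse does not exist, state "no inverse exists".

218445

Run Euclid on (444971, 198340):
444971 = 2*198340 + 48291
198340 = 4*48291 + 5176
48291 = 9*5176 + 1707
5176 = 3*1707 + 55
1707 = 31*55 + 2
55 = 27*2 + 1
2 = 2*1 + 0
The gcd is 1. Working backward:
1 = 55 − 27·2
1 = −27·1707 + 838·55
1 = 838·5176 − 2541·1707
1 = −2541·48291 + 23707·5176
1 = 23707·198340 − 97369·48291
1 = −97369·444971 + 218445·198340
So 198340·218445 ≡ 1 (mod 444971).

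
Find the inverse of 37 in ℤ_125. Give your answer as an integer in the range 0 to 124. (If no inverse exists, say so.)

Run Euclid on (125, 37):
125 = 3·37 + 14
37 = 2·14 + 9
14 = 1·9 + 5
9 = 1·5 + 4
5 = 1·4 + 1
4 = 4·1 + 0
gcd = 1, so the inverse exists. Back-substitute:
1 = 5 − 4
1 = −9 + 2·5
1 = 2·14 − 3·9
1 = −3·37 + 8·14
1 = 8·125 − 27·37
So 37·(-27) ≡ 1 (mod 125), and -27 ≡ 98 (mod 125).

98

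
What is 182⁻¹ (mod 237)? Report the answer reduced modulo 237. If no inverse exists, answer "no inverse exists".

gcd(237, 182) by repeated division:
237 = 1*182 + 55
182 = 3*55 + 17
55 = 3*17 + 4
17 = 4*4 + 1
4 = 4*1 + 0
gcd = 1, so the inverse exists. Back-substitute:
1 = 17 − 4·4
1 = −4·55 + 13·17
1 = 13·182 − 43·55
1 = −43·237 + 56·182
So 182·56 ≡ 1 (mod 237).

56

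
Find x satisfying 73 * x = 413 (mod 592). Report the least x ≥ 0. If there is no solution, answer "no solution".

First find gcd(73, 592):
592 = 8×73 + 8
73 = 9×8 + 1
8 = 8×1 + 0
gcd = 1, so a unique solution mod 592 exists.
Back-substitute for the Bézout coefficients:
1 = 73 − 9·8
1 = −9·592 + 73·73
So 73·(73) ≡ 1 (mod 592), giving 73⁻¹ ≡ 73.
x ≡ 73⁻¹·413 ≡ 73·413 ≡ 549 (mod 592).

549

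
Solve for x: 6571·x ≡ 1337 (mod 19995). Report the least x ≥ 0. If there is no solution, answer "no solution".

First find gcd(6571, 19995):
19995 = 3×6571 + 282
6571 = 23×282 + 85
282 = 3×85 + 27
85 = 3×27 + 4
27 = 6×4 + 3
4 = 1×3 + 1
3 = 3×1 + 0
gcd = 1, so a unique solution mod 19995 exists.
Back-substitute for the Bézout coefficients:
1 = 4 − 3
1 = −27 + 7·4
1 = 7·85 − 22·27
1 = −22·282 + 73·85
1 = 73·6571 − 1701·282
1 = −1701·19995 + 5176·6571
So 6571·(5176) ≡ 1 (mod 19995), giving 6571⁻¹ ≡ 5176.
x ≡ 6571⁻¹·1337 ≡ 5176·1337 ≡ 2042 (mod 19995).

2042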